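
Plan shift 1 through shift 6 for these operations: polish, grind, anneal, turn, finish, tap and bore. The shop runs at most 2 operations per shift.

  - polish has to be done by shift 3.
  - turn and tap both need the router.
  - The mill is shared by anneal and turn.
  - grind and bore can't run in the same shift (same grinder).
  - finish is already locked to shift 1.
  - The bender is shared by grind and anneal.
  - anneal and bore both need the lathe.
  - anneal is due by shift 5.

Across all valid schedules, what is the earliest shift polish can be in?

Polish's own window allows nothing later than shift 3.
polish at shift 1 is achievable: turn=shift 3; grind=shift 3; polish=shift 1; finish=shift 1; bore=shift 4; tap=shift 2; anneal=shift 2.

shift 1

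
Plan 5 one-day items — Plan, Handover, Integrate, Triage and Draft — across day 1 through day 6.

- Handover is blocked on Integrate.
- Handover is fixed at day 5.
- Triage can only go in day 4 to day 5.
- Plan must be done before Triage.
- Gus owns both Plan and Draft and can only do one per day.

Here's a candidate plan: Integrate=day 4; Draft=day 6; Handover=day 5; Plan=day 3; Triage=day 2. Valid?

Gus owns both Plan and Draft and can only do one per day — holds.
Handover is fixed at day 5 — holds.
Triage can only go in day 4 to day 5 — violated.
Handover is blocked on Integrate — holds.
Plan must be done before Triage — violated.

Invalid. Triage can only go in day 4 to day 5.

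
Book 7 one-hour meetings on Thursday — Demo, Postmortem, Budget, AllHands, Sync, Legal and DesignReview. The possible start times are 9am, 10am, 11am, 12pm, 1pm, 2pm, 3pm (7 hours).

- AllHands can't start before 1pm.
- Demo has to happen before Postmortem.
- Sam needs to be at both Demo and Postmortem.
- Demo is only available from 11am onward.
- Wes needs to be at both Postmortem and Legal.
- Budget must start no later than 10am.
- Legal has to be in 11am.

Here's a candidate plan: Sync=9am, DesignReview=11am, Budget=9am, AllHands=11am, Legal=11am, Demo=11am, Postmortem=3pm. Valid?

Demo is only available from 11am onward — holds.
Wes needs to be at both Postmortem and Legal — holds.
Sam needs to be at both Demo and Postmortem — holds.
Demo has to happen before Postmortem — holds.
Budget must start no later than 10am — holds.
AllHands can't start before 1pm — violated.
Legal has to be in 11am — holds.

No — it violates: AllHands can't start before 1pm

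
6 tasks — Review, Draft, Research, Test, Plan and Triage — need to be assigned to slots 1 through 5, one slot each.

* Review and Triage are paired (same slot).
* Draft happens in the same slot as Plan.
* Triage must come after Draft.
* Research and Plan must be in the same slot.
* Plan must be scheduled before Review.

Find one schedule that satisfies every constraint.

Research in 1, Plan in 1, Draft in 1, Triage in 2, Review in 2, Test in 1

Checking: Draft(1) before Triage(2); Plan(1) before Review(2); Draft = Plan = 1; Research = Plan = 1; Review = Triage = 2.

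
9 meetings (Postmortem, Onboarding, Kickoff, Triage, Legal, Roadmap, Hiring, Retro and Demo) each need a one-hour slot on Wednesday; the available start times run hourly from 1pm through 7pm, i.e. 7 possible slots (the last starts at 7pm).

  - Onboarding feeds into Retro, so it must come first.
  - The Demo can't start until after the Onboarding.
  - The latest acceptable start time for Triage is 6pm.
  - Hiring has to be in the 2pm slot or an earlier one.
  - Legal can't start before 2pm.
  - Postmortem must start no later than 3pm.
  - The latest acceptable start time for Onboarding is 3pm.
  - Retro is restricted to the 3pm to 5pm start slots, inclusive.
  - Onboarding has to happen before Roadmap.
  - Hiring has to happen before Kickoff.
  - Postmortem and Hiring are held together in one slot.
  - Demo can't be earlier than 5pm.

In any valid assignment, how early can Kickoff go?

2pm

Precedence pushes Kickoff to at least 2pm.
Kickoff at 2pm is achievable: Triage -> 1pm; Demo -> 5pm; Postmortem -> 1pm; Retro -> 3pm; Kickoff -> 2pm; Roadmap -> 2pm; Legal -> 2pm; Onboarding -> 1pm; Hiring -> 1pm.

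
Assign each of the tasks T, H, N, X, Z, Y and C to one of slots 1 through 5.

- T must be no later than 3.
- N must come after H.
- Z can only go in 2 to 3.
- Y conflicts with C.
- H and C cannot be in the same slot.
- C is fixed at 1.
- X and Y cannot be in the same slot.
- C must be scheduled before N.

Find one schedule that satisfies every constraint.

X -> 1, Z -> 2, T -> 1, C -> 1, Y -> 2, H -> 2, N -> 3

Checking: H(2) before N(3); C(1) before N(3); Y(2) != C(1); H(2) != C(1); X(1) != Y(2); C=1 in [1,1]; T=1 in [1,3]; Z=2 in [2,3].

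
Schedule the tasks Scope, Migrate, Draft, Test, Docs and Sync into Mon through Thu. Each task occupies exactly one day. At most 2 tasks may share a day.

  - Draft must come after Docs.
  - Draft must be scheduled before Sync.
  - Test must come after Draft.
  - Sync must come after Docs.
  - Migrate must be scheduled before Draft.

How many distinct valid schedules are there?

20

Splitting on Scope: it can be Mon (3), Tue (7), Wed (7), Thu (3). Listing each branch's schedules as (Migrate, Draft, Test, Docs, Sync):
Scope=Mon: (Mon,Wed,Thu,Tue,Thu) (Tue,Wed,Thu,Mon,Thu) (Tue,Wed,Thu,Tue,Thu) — 3.
Scope=Tue: (Mon,Tue,Wed,Mon,Wed) (Mon,Tue,Wed,Mon,Thu) (Mon,Tue,Thu,Mon,Wed) (Mon,Tue,Thu,Mon,Thu) (Mon,Wed,Thu,Mon,Thu) (Mon,Wed,Thu,Tue,Thu) (Tue,Wed,Thu,Mon,Thu) — 7.
Scope=Wed: (Mon,Tue,Wed,Mon,Thu) (Mon,Tue,Thu,Mon,Wed) (Mon,Tue,Thu,Mon,Thu) (Mon,Wed,Thu,Mon,Thu) (Mon,Wed,Thu,Tue,Thu) (Tue,Wed,Thu,Mon,Thu) (Tue,Wed,Thu,Tue,Thu) — 7.
Scope=Thu: (Mon,Tue,Wed,Mon,Wed) (Mon,Tue,Wed,Mon,Thu) (Mon,Tue,Thu,Mon,Wed) — 3.
Summing: 3 + 7 + 7 + 3 = 20.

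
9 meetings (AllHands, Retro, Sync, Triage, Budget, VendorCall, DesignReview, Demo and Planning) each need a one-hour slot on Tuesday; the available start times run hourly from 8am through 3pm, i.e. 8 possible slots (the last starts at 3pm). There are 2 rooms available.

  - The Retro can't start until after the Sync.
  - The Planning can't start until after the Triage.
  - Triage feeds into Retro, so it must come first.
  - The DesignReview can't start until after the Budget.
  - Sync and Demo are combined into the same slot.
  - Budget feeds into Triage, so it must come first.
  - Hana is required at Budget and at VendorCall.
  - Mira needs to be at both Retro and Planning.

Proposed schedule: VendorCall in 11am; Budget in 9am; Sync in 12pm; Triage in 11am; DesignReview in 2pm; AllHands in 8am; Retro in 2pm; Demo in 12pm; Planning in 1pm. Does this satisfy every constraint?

Yes, all constraints hold

There are 2 rooms available — holds.
Triage feeds into Retro, so it must come first — holds.
Hana is required at Budget and at VendorCall — holds.
Mira needs to be at both Retro and Planning — holds.
The Planning can't start until after the Triage — holds.
The Retro can't start until after the Sync — holds.
The DesignReview can't start until after the Budget — holds.
Budget feeds into Triage, so it must come first — holds.
Sync and Demo are combined into the same slot — holds.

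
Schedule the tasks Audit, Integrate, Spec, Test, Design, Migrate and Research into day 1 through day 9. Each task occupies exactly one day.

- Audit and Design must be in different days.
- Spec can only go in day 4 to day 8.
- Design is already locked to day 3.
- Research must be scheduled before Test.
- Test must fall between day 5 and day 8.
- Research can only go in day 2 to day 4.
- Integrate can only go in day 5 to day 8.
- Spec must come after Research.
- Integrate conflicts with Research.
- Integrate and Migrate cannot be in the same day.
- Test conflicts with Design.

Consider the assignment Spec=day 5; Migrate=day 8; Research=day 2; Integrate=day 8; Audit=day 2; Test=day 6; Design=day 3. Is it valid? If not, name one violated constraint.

Audit and Design must be in different days — holds.
Research can only go in day 2 to day 4 — holds.
Research must be scheduled before Test — holds.
Test must fall between day 5 and day 8 — holds.
Integrate and Migrate cannot be in the same day — violated.
Integrate can only go in day 5 to day 8 — holds.
Test conflicts with Design — holds.
Design is already locked to day 3 — holds.
Integrate conflicts with Research — holds.
Spec can only go in day 4 to day 8 — holds.
Spec must come after Research — holds.

Invalid. Integrate and Migrate cannot be in the same day.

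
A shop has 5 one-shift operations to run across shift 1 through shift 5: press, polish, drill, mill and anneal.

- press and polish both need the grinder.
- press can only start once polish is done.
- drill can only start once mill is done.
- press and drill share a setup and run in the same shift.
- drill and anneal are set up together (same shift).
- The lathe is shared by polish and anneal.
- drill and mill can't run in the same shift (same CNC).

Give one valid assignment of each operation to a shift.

press -> shift 2; polish -> shift 1; mill -> shift 1; drill -> shift 2; anneal -> shift 2

Checking: mill(shift 1) before drill(shift 2); polish(shift 1) before press(shift 2); drill(shift 2) != mill(shift 1); press(shift 2) != polish(shift 1); polish(shift 1) != anneal(shift 2); drill = anneal = shift 2; press = drill = shift 2.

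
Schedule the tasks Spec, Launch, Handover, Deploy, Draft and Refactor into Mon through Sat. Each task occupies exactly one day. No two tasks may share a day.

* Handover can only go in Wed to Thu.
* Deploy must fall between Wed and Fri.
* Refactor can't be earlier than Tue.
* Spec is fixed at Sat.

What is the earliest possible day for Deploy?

Wed

Deploy is available from Wed; Deploy's own window allows nothing later than Fri.
Deploy at Wed is achievable: Handover in Thu; Refactor in Tue; Draft in Fri; Spec in Sat; Launch in Mon; Deploy in Wed.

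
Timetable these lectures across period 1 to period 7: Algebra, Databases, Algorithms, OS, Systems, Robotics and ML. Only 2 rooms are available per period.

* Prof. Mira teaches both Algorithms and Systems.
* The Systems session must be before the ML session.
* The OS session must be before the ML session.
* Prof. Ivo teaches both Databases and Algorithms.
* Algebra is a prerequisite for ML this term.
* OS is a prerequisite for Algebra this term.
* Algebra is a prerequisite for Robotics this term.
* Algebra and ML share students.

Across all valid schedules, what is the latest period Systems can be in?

Downstream work caps Systems at period 6.
Systems at period 6 is achievable: ML=period 7, Databases=period 1, Robotics=period 3, Algorithms=period 2, Algebra=period 2, Systems=period 6, OS=period 1.

period 6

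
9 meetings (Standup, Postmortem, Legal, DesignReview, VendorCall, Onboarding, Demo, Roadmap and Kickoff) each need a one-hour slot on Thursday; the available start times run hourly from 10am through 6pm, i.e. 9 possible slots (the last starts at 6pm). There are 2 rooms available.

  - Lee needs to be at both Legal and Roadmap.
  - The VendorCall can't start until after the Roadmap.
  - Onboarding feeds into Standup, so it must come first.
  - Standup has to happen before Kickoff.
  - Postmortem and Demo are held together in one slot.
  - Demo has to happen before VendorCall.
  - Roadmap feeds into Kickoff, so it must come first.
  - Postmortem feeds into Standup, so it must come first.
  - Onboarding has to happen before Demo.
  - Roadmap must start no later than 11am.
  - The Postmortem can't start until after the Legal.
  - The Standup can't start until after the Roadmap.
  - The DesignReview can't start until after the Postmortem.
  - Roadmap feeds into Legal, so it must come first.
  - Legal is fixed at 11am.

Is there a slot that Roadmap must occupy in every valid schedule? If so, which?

10am

Roadmap's window is 10am–11am.
Legal is fixed at 11am, and Roadmap can't share a slot with Legal.
So Roadmap must be 10am.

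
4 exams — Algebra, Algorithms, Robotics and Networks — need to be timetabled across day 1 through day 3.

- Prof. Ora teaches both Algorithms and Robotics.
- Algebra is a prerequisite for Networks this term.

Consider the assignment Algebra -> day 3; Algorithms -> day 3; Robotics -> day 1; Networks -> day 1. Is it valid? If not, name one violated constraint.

Algebra is a prerequisite for Networks this term — violated.
Prof. Ora teaches both Algorithms and Robotics — holds.

No — it violates: Algebra is a prerequisite for Networks this term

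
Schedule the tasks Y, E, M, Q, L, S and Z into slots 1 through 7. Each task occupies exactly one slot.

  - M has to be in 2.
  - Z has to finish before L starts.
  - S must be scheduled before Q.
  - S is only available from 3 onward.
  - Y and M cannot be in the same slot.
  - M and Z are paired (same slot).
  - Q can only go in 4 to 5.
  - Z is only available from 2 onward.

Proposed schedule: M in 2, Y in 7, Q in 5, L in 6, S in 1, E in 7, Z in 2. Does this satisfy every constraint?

Invalid. S is only available from 3 onward.

M and Z are paired (same slot) — holds.
Z is only available from 2 onward — holds.
Y and M cannot be in the same slot — holds.
S must be scheduled before Q — holds.
S is only available from 3 onward — violated.
Z has to finish before L starts — holds.
Q can only go in 4 to 5 — holds.
M has to be in 2 — holds.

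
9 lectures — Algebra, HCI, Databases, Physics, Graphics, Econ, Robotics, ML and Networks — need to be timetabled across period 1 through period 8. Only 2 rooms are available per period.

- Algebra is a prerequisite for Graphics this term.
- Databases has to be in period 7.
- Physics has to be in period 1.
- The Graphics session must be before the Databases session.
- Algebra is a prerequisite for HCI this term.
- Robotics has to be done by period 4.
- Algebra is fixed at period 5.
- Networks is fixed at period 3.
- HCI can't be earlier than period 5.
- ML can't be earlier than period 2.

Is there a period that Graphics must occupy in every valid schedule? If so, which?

period 6

Algebra is fixed at period 5 and must come before Graphics, so Graphics is at least period 6.
Databases is fixed at period 7 and must come after Graphics, so Graphics is at most period 6.
So Graphics must be period 6.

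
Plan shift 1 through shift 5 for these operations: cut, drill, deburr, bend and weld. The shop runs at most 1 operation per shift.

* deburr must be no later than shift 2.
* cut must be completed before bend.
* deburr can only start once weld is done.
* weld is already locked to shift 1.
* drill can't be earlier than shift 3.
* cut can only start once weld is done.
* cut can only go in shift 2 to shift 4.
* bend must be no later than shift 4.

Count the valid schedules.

1

Enumerating: bend in shift 4, deburr in shift 2, drill in shift 5, cut in shift 3, weld in shift 1.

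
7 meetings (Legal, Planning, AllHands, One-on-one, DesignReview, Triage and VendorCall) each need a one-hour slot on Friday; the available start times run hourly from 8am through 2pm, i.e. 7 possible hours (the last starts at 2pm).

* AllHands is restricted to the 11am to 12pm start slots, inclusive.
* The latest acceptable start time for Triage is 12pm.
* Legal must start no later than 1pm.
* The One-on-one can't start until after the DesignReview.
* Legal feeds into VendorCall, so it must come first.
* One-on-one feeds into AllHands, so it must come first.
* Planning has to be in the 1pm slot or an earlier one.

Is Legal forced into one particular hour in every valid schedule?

No

Legal can be 8am (e.g. AllHands in 11am; Legal in 8am; One-on-one in 9am; VendorCall in 9am; DesignReview in 8am; Planning in 8am; Triage in 8am) or 9am (e.g. One-on-one=9am; Legal=9am; AllHands=11am; VendorCall=10am; Triage=8am; DesignReview=8am; Planning=8am).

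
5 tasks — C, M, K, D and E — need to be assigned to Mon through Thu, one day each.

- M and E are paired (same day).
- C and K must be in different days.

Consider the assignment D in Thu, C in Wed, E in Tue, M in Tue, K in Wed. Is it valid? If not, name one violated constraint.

C and K must be in different days — violated.
M and E are paired (same day) — holds.

Invalid. C and K must be in different days.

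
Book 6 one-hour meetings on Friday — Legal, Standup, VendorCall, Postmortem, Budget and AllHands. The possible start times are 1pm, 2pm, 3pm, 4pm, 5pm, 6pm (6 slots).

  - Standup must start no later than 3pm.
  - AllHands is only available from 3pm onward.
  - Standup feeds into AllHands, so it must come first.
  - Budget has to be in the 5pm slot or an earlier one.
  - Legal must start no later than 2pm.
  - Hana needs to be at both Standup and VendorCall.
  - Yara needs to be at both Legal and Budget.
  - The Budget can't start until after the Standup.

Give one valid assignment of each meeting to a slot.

Postmortem in 1pm; Legal in 1pm; Budget in 2pm; Standup in 1pm; VendorCall in 2pm; AllHands in 3pm

Checking: Standup(1pm) before AllHands(3pm); Standup(1pm) before Budget(2pm); Legal(1pm) != Budget(2pm); Standup(1pm) != VendorCall(2pm); Budget=2pm in [1pm,5pm]; Legal=1pm in [1pm,2pm]; AllHands=3pm in [3pm,6pm]; Standup=1pm in [1pm,3pm].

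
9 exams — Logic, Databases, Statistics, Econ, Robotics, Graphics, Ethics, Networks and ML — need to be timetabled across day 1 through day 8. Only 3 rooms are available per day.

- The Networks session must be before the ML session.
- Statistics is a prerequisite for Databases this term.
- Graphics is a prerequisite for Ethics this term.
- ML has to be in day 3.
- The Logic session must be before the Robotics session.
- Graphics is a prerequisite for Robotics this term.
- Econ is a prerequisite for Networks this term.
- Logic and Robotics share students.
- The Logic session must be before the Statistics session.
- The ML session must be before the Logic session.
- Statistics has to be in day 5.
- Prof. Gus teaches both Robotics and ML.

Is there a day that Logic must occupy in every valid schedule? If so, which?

day 4

ML is fixed at day 3 and must come before Logic, so Logic is at least day 4.
Statistics is fixed at day 5 and must come after Logic, so Logic is at most day 4.
So Logic must be day 4.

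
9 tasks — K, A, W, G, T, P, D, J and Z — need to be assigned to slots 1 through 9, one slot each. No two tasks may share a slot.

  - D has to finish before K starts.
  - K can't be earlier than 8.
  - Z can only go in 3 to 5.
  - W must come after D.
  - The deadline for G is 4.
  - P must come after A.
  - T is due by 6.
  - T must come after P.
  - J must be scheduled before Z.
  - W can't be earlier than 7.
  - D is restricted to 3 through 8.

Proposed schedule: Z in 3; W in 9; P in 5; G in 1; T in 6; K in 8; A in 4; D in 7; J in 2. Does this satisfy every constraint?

Valid

D is restricted to 3 through 8 — holds.
J must be scheduled before Z — holds.
No two tasks may share a slot — holds.
W must come after D — holds.
P must come after A — holds.
W can't be earlier than 7 — holds.
K can't be earlier than 8 — holds.
Z can only go in 3 to 5 — holds.
T must come after P — holds.
T is due by 6 — holds.
The deadline for G is 4 — holds.
D has to finish before K starts — holds.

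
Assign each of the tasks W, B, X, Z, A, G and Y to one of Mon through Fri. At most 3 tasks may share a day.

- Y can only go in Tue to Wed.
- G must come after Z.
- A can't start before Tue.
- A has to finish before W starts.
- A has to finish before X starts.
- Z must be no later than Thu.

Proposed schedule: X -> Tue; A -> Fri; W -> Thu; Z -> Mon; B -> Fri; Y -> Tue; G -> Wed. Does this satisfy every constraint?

Z must be no later than Thu — holds.
A has to finish before W starts — violated.
At most 3 tasks may share a day — holds.
G must come after Z — holds.
Y can only go in Tue to Wed — holds.
A has to finish before X starts — violated.
A can't start before Tue — holds.

No. A has to finish before X starts is not satisfied.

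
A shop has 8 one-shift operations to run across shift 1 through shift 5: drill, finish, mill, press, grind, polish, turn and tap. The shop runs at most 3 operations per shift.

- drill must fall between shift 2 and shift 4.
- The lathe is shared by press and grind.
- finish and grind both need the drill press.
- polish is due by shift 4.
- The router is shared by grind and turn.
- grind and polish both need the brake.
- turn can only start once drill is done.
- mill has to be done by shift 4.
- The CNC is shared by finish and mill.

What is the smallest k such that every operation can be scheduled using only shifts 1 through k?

3

The precedence chain requires at least 2 distinct shifts.
With at most 3 per shift and 8 operations, at least 3 shifts are needed.
Propagating the time windows through the other constraints, turn can't land before shift 3, so the schedule must run through at least shift 3.
3 works (last occupied shift: shift 3): for example drill -> shift 2; mill -> shift 2; grind -> shift 2; polish -> shift 1; turn -> shift 3; press -> shift 1; finish -> shift 1; tap -> shift 3.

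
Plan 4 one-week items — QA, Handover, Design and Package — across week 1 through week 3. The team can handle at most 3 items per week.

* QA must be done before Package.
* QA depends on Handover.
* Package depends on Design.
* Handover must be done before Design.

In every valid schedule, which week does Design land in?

week 2

Precedence pushes Design to at least week 2; downstream work caps Design at week 2.
So Design is pinned to week 2.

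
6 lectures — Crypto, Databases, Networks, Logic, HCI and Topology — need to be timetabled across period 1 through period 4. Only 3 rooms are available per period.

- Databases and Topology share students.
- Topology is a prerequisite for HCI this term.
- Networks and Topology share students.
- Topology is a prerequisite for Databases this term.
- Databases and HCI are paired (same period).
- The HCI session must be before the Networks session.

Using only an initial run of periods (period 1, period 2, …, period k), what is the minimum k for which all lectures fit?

The precedence chain requires at least 3 distinct periods.
With at most 3 per period and 6 lectures, at least 2 periods are needed.
3 works (last occupied period: period 3): for example Crypto in period 1; Topology in period 1; Databases in period 2; Networks in period 3; HCI in period 2; Logic in period 1.

3 periods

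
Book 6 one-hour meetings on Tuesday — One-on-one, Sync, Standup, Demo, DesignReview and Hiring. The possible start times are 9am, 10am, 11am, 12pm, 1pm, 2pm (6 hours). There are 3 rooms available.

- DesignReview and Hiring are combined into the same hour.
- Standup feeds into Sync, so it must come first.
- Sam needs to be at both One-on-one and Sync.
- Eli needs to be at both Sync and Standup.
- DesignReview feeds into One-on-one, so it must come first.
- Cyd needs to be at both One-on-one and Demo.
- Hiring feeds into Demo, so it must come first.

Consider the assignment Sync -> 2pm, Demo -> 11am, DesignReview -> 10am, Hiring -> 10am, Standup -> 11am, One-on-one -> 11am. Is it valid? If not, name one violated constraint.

Cyd needs to be at both One-on-one and Demo — violated.
Standup feeds into Sync, so it must come first — holds.
DesignReview and Hiring are combined into the same hour — holds.
Hiring feeds into Demo, so it must come first — holds.
Sam needs to be at both One-on-one and Sync — holds.
There are 3 rooms available — holds.
Eli needs to be at both Sync and Standup — holds.
DesignReview feeds into One-on-one, so it must come first — holds.

No. Cyd needs to be at both One-on-one and Demo is not satisfied.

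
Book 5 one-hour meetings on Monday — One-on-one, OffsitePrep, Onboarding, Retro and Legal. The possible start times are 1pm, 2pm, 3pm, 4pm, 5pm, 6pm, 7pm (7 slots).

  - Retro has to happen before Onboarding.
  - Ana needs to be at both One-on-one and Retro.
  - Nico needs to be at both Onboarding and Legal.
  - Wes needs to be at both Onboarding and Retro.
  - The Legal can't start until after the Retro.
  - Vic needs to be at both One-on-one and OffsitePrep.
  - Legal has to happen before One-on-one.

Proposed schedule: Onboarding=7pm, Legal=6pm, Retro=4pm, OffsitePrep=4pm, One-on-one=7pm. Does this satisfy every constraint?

Nico needs to be at both Onboarding and Legal — holds.
Legal has to happen before One-on-one — holds.
Retro has to happen before Onboarding — holds.
Ana needs to be at both One-on-one and Retro — holds.
The Legal can't start until after the Retro — holds.
Wes needs to be at both Onboarding and Retro — holds.
Vic needs to be at both One-on-one and OffsitePrep — holds.

Yes, all constraints hold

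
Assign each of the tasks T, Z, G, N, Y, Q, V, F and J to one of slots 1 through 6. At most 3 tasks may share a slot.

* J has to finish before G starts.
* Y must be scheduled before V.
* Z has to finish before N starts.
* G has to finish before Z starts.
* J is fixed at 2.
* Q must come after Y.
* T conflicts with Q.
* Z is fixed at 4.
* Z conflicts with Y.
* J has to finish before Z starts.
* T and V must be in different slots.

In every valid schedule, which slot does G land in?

3

J is fixed at 2 and must come before G, so G is at least 3.
Z is fixed at 4 and must come after G, so G is at most 3.
So G must be 3.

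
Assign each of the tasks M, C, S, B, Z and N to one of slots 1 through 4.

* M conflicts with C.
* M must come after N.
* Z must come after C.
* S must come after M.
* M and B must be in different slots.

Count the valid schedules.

54

Splitting on M: it can be 2 (24), 3 (30). Listing each branch's schedules as (C, S, B, Z, N):
M=2: (1,3,1,2,1) (1,3,1,3,1) (1,3,1,4,1) (1,3,3,2,1) (1,3,3,3,1) (1,3,3,4,1) (1,3,4,2,1) (1,3,4,3,1) (1,3,4,4,1) (1,4,1,2,1) (1,4,1,3,1) (1,4,1,4,1) (1,4,3,2,1) (1,4,3,3,1) (1,4,3,4,1) (1,4,4,2,1) (1,4,4,3,1) (1,4,4,4,1) (3,3,1,4,1) (3,3,3,4,1) (3,3,4,4,1) (3,4,1,4,1) (3,4,3,4,1) (3,4,4,4,1) — 24.
M=3: (1,4,1,2,1) (1,4,1,2,2) (1,4,1,3,1) (1,4,1,3,2) (1,4,1,4,1) (1,4,1,4,2) (1,4,2,2,1) (1,4,2,2,2) (1,4,2,3,1) (1,4,2,3,2) (1,4,2,4,1) (1,4,2,4,2) (1,4,4,2,1) (1,4,4,2,2) (1,4,4,3,1) (1,4,4,3,2) (1,4,4,4,1) (1,4,4,4,2) (2,4,1,3,1) (2,4,1,3,2) (2,4,1,4,1) (2,4,1,4,2) (2,4,2,3,1) (2,4,2,3,2) (2,4,2,4,1) (2,4,2,4,2) (2,4,4,3,1) (2,4,4,3,2) (2,4,4,4,1) (2,4,4,4,2) — 30.
Summing: 24 + 30 = 54.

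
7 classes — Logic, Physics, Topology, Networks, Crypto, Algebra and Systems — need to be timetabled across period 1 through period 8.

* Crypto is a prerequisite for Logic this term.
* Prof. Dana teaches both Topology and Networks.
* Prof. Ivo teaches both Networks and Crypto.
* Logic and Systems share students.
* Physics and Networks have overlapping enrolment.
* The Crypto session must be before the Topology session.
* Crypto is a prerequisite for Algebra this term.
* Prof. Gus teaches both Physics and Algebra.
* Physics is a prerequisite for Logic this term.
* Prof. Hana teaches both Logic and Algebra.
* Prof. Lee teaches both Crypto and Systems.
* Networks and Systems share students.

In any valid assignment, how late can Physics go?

period 7

Downstream work caps Physics at period 7.
Physics at period 7 is achievable: Physics in period 7; Systems in period 2; Algebra in period 2; Crypto in period 1; Networks in period 3; Topology in period 2; Logic in period 8.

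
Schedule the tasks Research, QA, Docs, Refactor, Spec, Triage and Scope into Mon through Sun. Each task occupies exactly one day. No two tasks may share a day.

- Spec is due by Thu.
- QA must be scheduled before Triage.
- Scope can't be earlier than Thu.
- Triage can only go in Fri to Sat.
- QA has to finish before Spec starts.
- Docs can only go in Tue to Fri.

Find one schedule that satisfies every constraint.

QA in Mon; Scope in Thu; Refactor in Sun; Spec in Tue; Triage in Fri; Docs in Wed; Research in Sat

Checking: QA(Mon) before Spec(Tue); QA(Mon) before Triage(Fri); Scope=Thu in [Thu,Sun]; Spec=Tue in [Mon,Thu]; Docs=Wed in [Tue,Fri]; Triage=Fri in [Fri,Sat]; max 1 per day (cap 1).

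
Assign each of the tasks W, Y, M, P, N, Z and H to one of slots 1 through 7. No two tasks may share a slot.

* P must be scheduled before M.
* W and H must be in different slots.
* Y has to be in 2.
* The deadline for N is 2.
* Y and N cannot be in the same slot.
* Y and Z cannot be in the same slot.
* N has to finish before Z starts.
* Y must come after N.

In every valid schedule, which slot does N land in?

N's window is 1–2.
Y is fixed at 2, and N can't share a slot with Y.
So N must be 1.

1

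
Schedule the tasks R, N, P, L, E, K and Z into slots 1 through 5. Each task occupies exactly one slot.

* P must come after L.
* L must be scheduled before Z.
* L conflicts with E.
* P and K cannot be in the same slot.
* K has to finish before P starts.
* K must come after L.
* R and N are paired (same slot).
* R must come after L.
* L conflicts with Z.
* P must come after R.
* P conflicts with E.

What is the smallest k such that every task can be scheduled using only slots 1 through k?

3

The precedence chain requires at least 3 distinct slots.
3 works (last occupied slot: 3): for example P=3; N=2; L=1; K=2; R=2; E=2; Z=2.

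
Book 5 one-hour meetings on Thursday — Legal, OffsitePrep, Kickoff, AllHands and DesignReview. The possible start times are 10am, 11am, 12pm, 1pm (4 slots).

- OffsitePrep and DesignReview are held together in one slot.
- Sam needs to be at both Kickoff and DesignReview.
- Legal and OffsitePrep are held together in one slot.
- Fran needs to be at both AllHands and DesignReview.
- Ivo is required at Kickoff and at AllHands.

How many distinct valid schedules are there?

Splitting on Legal: it can be 10am (6), 11am (6), 12pm (6), 1pm (6). Listing each branch's schedules as (OffsitePrep, Kickoff, AllHands, DesignReview):
Legal=10am: (10am,11am,12pm,10am) (10am,11am,1pm,10am) (10am,12pm,11am,10am) (10am,12pm,1pm,10am) (10am,1pm,11am,10am) (10am,1pm,12pm,10am) — 6.
Legal=11am: (11am,10am,12pm,11am) (11am,10am,1pm,11am) (11am,12pm,10am,11am) (11am,12pm,1pm,11am) (11am,1pm,10am,11am) (11am,1pm,12pm,11am) — 6.
Legal=12pm: (12pm,10am,11am,12pm) (12pm,10am,1pm,12pm) (12pm,11am,10am,12pm) (12pm,11am,1pm,12pm) (12pm,1pm,10am,12pm) (12pm,1pm,11am,12pm) — 6.
Legal=1pm: (1pm,10am,11am,1pm) (1pm,10am,12pm,1pm) (1pm,11am,10am,1pm) (1pm,11am,12pm,1pm) (1pm,12pm,10am,1pm) (1pm,12pm,11am,1pm) — 6.
Summing: 6 + 6 + 6 + 6 = 24.

24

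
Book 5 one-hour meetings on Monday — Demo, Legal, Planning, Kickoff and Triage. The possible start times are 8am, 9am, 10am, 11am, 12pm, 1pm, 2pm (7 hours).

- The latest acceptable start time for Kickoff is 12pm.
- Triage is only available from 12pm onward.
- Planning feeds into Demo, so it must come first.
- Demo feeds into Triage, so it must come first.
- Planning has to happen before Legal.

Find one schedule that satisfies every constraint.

Planning -> 8am; Legal -> 9am; Kickoff -> 8am; Triage -> 12pm; Demo -> 9am

Checking: Demo(9am) before Triage(12pm); Planning(8am) before Legal(9am); Planning(8am) before Demo(9am); Triage=12pm in [12pm,2pm]; Kickoff=8am in [8am,12pm].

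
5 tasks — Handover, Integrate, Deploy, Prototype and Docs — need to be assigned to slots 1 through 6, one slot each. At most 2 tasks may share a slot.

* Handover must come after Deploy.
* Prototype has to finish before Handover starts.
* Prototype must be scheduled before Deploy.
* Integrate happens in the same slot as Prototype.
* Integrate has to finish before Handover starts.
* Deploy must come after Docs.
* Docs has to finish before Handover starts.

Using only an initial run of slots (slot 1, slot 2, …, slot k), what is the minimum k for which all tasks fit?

The precedence chain requires at least 3 distinct slots.
With at most 2 per slot and 5 tasks, at least 3 slots are needed.
Could 3 slots be enough, i.e. nothing placed later than 3? No: Handover must come after Integrate (at 1 or later) → {2, 3}; Integrate must come before Handover (at 3 or earlier) → {1, 2}; Deploy must come after Prototype (at 1 or later) → {2, 3}; Prototype must come before Deploy (at 3 or earlier) → {1, 2}; Docs must come before Deploy (at 3 or earlier) → {1, 2}; Handover must come after Deploy (at 2 or later) → {3}; Deploy must come before Handover (at 3 or earlier) → {2}; Prototype must come before Deploy (at 2 or earlier) → {1}; Docs must come before Deploy (at 2 or earlier) → {1}; Integrate must be in the same slot as Prototype (in {1}) → {1}; that puts Integrate, Prototype and Docs all in 1 — more than 2 per slot.
So 3 slots is not enough.
4 works (last occupied slot: 4): for example Prototype -> 1; Docs -> 2; Deploy -> 3; Handover -> 4; Integrate -> 1.

4 slots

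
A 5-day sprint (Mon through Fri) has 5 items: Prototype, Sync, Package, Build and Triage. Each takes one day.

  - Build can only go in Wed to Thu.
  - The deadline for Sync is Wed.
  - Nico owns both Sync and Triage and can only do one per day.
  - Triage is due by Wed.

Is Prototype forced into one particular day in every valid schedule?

Prototype can be Mon (e.g. Build -> Wed; Sync -> Mon; Package -> Mon; Triage -> Tue; Prototype -> Mon) or Tue (e.g. Triage in Tue, Prototype in Tue, Build in Wed, Sync in Mon, Package in Mon).

No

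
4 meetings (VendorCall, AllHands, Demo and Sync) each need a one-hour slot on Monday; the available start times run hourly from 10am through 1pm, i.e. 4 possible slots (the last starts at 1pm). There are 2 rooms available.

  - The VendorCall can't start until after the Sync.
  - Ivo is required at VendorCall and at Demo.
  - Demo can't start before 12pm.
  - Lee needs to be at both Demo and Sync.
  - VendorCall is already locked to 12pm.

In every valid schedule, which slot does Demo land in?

Demo's window is 12pm–1pm.
VendorCall is fixed at 12pm, and Demo can't share a slot with VendorCall.
So Demo must be 1pm.

1pm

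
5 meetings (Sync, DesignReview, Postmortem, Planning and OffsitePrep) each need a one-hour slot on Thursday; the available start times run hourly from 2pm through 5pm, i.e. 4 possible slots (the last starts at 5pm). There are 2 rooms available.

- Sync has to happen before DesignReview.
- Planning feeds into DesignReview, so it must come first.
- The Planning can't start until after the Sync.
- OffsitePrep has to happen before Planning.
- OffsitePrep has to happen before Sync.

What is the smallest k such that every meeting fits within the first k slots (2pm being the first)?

The precedence chain requires at least 4 distinct slots.
With at most 2 per slot and 5 meetings, at least 3 slots are needed.
4 works (last occupied slot: 5pm): for example Planning -> 4pm, Postmortem -> 2pm, DesignReview -> 5pm, OffsitePrep -> 2pm, Sync -> 3pm.

4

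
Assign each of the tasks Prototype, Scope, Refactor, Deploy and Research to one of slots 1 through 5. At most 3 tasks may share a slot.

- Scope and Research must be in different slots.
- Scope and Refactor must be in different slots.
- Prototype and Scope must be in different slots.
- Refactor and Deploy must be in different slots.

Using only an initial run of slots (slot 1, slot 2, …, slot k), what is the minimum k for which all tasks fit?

2

With at most 3 per slot and 5 tasks, at least 2 slots are needed.
2 works (last occupied slot: 2): for example Research -> 1, Deploy -> 2, Prototype -> 1, Scope -> 2, Refactor -> 1.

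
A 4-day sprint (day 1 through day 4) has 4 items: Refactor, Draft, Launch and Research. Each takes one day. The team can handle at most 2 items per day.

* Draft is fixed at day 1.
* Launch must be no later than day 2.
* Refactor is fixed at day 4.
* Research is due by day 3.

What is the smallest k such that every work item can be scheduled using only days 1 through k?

With at most 2 per day and 4 work items, at least 2 days are needed.
Refactor can't be placed before day 4, so the schedule must run through at least day 4.
4 works (last occupied day: day 4): for example Launch=day 1, Refactor=day 4, Research=day 2, Draft=day 1.

4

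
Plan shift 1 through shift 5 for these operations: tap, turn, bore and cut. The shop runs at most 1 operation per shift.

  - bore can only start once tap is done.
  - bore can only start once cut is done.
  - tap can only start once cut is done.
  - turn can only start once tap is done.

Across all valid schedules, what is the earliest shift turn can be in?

Precedence pushes turn to at least shift 3.
turn at shift 3 is achievable: cut -> shift 1, bore -> shift 4, turn -> shift 3, tap -> shift 2.

shift 3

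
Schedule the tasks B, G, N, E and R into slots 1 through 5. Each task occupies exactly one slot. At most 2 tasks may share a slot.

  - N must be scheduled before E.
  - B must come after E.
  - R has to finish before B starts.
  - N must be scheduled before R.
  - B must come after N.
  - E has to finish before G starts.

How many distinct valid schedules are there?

40

Splitting on B: it can be 3 (3), 4 (12), 5 (25). Listing each branch's schedules as (G, N, E, R):
B=3: (3,1,2,2) (4,1,2,2) (5,1,2,2) — 3.
B=4: (3,1,2,2) (3,1,2,3) (4,1,2,2) (4,1,2,3) (4,1,3,2) (4,1,3,3) (4,2,3,3) (5,1,2,2) (5,1,2,3) (5,1,3,2) (5,1,3,3) (5,2,3,3) — 12.
B=5: (3,1,2,2) (3,1,2,3) (3,1,2,4) (4,1,2,2) (4,1,2,3) (4,1,2,4) (4,1,3,2) (4,1,3,3) (4,1,3,4) (4,2,3,3) (4,2,3,4) (5,1,2,2) (5,1,2,3) (5,1,2,4) (5,1,3,2) (5,1,3,3) (5,1,3,4) (5,1,4,2) (5,1,4,3) (5,1,4,4) (5,2,3,3) (5,2,3,4) (5,2,4,3) (5,2,4,4) (5,3,4,4) — 25.
Summing: 3 + 12 + 25 = 40.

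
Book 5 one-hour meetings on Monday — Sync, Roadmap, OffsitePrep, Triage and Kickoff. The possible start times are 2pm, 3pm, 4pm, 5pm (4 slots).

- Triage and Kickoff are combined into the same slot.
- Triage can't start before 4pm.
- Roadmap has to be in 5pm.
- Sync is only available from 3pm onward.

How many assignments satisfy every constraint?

Splitting on Sync: it can be 3pm (8), 4pm (8), 5pm (8). Listing each branch's schedules as (Roadmap, OffsitePrep, Triage, Kickoff):
Sync=3pm: (5pm,2pm,4pm,4pm) (5pm,2pm,5pm,5pm) (5pm,3pm,4pm,4pm) (5pm,3pm,5pm,5pm) (5pm,4pm,4pm,4pm) (5pm,4pm,5pm,5pm) (5pm,5pm,4pm,4pm) (5pm,5pm,5pm,5pm) — 8.
Sync=4pm: (5pm,2pm,4pm,4pm) (5pm,2pm,5pm,5pm) (5pm,3pm,4pm,4pm) (5pm,3pm,5pm,5pm) (5pm,4pm,4pm,4pm) (5pm,4pm,5pm,5pm) (5pm,5pm,4pm,4pm) (5pm,5pm,5pm,5pm) — 8.
Sync=5pm: (5pm,2pm,4pm,4pm) (5pm,2pm,5pm,5pm) (5pm,3pm,4pm,4pm) (5pm,3pm,5pm,5pm) (5pm,4pm,4pm,4pm) (5pm,4pm,5pm,5pm) (5pm,5pm,4pm,4pm) (5pm,5pm,5pm,5pm) — 8.
Summing: 8 + 8 + 8 = 24.

24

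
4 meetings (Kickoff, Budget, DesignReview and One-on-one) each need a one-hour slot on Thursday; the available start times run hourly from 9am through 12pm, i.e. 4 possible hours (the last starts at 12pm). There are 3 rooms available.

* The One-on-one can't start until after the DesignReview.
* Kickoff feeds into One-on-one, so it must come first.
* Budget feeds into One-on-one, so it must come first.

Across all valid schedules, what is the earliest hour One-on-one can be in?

Precedence pushes One-on-one to at least 10am.
One-on-one at 10am is achievable: Budget=9am; Kickoff=9am; One-on-one=10am; DesignReview=9am.

10am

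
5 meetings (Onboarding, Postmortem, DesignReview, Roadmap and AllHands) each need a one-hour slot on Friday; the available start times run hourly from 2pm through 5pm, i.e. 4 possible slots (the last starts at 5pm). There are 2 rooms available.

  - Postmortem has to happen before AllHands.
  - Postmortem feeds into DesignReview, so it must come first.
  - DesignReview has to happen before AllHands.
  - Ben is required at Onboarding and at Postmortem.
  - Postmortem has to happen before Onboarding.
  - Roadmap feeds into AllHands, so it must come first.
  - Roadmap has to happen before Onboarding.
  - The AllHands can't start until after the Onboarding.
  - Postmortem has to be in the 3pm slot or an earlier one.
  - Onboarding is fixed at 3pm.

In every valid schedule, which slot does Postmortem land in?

2pm

Postmortem's window is 2pm–3pm.
Onboarding is fixed at 3pm, and Postmortem can't share a slot with Onboarding.
So Postmortem must be 2pm.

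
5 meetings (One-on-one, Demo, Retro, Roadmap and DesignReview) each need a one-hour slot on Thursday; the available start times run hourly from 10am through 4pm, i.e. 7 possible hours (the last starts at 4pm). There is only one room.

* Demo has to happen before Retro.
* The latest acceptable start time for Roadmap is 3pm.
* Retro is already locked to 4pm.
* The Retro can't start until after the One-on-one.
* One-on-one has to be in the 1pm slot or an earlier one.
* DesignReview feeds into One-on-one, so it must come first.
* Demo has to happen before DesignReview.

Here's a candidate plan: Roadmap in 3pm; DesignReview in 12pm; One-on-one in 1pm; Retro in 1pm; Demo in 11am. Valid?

DesignReview feeds into One-on-one, so it must come first — holds.
There is only one room — violated.
Retro is already locked to 4pm — violated.
One-on-one has to be in the 1pm slot or an earlier one — holds.
The Retro can't start until after the One-on-one — violated.
The latest acceptable start time for Roadmap is 3pm — holds.
Demo has to happen before DesignReview — holds.
Demo has to happen before Retro — holds.

No. There is only one room is not satisfied.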